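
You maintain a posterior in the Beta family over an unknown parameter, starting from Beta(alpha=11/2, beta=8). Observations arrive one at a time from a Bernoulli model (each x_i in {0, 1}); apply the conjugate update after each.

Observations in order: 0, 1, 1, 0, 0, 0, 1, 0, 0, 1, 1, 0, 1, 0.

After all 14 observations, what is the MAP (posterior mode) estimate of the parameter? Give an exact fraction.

obs 1: x=0 → posterior Beta(11/2, 9)
obs 2: x=1 → posterior Beta(13/2, 9)
obs 3: x=1 → posterior Beta(15/2, 9)
obs 4: x=0 → posterior Beta(15/2, 10)
obs 5: x=0 → posterior Beta(15/2, 11)
obs 6: x=0 → posterior Beta(15/2, 12)
obs 7: x=1 → posterior Beta(17/2, 12)
obs 8: x=0 → posterior Beta(17/2, 13)
obs 9: x=0 → posterior Beta(17/2, 14)
obs 10: x=1 → posterior Beta(19/2, 14)
obs 11: x=1 → posterior Beta(21/2, 14)
obs 12: x=0 → posterior Beta(21/2, 15)
obs 13: x=1 → posterior Beta(23/2, 15)
obs 14: x=0 → posterior Beta(23/2, 16)

7/17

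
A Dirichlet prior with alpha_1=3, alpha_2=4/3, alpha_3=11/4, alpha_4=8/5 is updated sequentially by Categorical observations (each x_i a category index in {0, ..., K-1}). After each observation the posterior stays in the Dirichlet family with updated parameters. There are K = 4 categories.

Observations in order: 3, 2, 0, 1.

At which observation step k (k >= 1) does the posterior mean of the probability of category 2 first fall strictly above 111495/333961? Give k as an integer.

k = 2

obs 1: x=3 → posterior Dirichlet(3, 4/3, 11/4, 13/5)
obs 2: x=2 → posterior Dirichlet(3, 4/3, 15/4, 13/5)
obs 3: x=0 → posterior Dirichlet(4, 4/3, 15/4, 13/5)
obs 4: x=1 → posterior Dirichlet(4, 7/3, 15/4, 13/5)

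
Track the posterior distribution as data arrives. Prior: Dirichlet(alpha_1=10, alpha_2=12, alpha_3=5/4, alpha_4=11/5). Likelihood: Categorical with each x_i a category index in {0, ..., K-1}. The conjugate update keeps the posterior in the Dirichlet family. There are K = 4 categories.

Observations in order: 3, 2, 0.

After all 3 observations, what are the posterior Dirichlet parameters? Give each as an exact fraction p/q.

obs 1: x=3 → posterior Dirichlet(10, 12, 5/4, 16/5)
obs 2: x=2 → posterior Dirichlet(10, 12, 9/4, 16/5)
obs 3: x=0 → posterior Dirichlet(11, 12, 9/4, 16/5)

alpha_1=11, alpha_2=12, alpha_3=9/4, alpha_4=16/5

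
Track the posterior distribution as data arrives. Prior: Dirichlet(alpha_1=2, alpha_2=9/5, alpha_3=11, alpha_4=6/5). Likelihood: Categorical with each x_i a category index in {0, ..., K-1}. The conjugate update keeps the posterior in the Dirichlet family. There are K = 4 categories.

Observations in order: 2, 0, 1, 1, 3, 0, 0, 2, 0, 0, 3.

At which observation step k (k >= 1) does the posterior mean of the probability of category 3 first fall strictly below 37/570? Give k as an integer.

k = 3

obs 1: x=2 → posterior Dirichlet(2, 9/5, 12, 6/5)
obs 2: x=0 → posterior Dirichlet(3, 9/5, 12, 6/5)
obs 3: x=1 → posterior Dirichlet(3, 14/5, 12, 6/5)
obs 4: x=1 → posterior Dirichlet(3, 19/5, 12, 6/5)
obs 5: x=3 → posterior Dirichlet(3, 19/5, 12, 11/5)
obs 6: x=0 → posterior Dirichlet(4, 19/5, 12, 11/5)
obs 7: x=0 → posterior Dirichlet(5, 19/5, 12, 11/5)
obs 8: x=2 → posterior Dirichlet(5, 19/5, 13, 11/5)
obs 9: x=0 → posterior Dirichlet(6, 19/5, 13, 11/5)
obs 10: x=0 → posterior Dirichlet(7, 19/5, 13, 11/5)
obs 11: x=3 → posterior Dirichlet(7, 19/5, 13, 16/5)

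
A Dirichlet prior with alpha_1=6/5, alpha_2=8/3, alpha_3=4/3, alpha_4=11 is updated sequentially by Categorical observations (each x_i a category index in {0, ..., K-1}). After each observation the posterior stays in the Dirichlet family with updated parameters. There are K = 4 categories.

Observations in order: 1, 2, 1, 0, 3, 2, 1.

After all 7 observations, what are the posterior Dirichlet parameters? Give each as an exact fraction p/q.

obs 1: x=1 → posterior Dirichlet(6/5, 11/3, 4/3, 11)
obs 2: x=2 → posterior Dirichlet(6/5, 11/3, 7/3, 11)
obs 3: x=1 → posterior Dirichlet(6/5, 14/3, 7/3, 11)
obs 4: x=0 → posterior Dirichlet(11/5, 14/3, 7/3, 11)
obs 5: x=3 → posterior Dirichlet(11/5, 14/3, 7/3, 12)
obs 6: x=2 → posterior Dirichlet(11/5, 14/3, 10/3, 12)
obs 7: x=1 → posterior Dirichlet(11/5, 17/3, 10/3, 12)

alpha_1=11/5, alpha_2=17/3, alpha_3=10/3, alpha_4=12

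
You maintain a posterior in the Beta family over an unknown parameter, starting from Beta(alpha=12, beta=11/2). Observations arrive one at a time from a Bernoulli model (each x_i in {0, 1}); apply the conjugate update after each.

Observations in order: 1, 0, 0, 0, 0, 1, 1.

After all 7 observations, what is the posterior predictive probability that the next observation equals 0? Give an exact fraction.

19/49

obs 1: x=1 → posterior Beta(13, 11/2)
obs 2: x=0 → posterior Beta(13, 13/2)
obs 3: x=0 → posterior Beta(13, 15/2)
obs 4: x=0 → posterior Beta(13, 17/2)
obs 5: x=0 → posterior Beta(13, 19/2)
obs 6: x=1 → posterior Beta(14, 19/2)
obs 7: x=1 → posterior Beta(15, 19/2)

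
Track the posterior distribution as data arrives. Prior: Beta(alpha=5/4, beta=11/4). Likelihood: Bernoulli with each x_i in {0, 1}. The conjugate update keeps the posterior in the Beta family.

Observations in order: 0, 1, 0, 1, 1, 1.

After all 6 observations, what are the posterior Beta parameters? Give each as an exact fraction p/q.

obs 1: x=0 → posterior Beta(5/4, 15/4)
obs 2: x=1 → posterior Beta(9/4, 15/4)
obs 3: x=0 → posterior Beta(9/4, 19/4)
obs 4: x=1 → posterior Beta(13/4, 19/4)
obs 5: x=1 → posterior Beta(17/4, 19/4)
obs 6: x=1 → posterior Beta(21/4, 19/4)

alpha=21/4, beta=19/4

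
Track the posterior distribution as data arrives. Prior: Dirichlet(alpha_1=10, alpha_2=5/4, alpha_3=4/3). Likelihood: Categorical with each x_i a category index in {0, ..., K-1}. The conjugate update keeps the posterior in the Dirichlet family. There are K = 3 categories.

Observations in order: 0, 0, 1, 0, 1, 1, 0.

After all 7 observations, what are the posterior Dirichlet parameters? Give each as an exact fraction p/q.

alpha_1=14, alpha_2=17/4, alpha_3=4/3

obs 1: x=0 → posterior Dirichlet(11, 5/4, 4/3)
obs 2: x=0 → posterior Dirichlet(12, 5/4, 4/3)
obs 3: x=1 → posterior Dirichlet(12, 9/4, 4/3)
obs 4: x=0 → posterior Dirichlet(13, 9/4, 4/3)
obs 5: x=1 → posterior Dirichlet(13, 13/4, 4/3)
obs 6: x=1 → posterior Dirichlet(13, 17/4, 4/3)
obs 7: x=0 → posterior Dirichlet(14, 17/4, 4/3)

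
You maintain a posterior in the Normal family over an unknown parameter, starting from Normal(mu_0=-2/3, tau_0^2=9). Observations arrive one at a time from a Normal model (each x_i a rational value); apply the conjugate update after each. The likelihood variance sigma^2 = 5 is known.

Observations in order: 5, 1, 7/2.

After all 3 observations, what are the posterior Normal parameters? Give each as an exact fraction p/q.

obs 1: x=5 → posterior Normal(125/42, 45/14)
obs 2: x=1 → posterior Normal(152/69, 45/23)
obs 3: x=7/2 → posterior Normal(493/192, 45/32)

mu_0=493/192, tau_0^2=45/32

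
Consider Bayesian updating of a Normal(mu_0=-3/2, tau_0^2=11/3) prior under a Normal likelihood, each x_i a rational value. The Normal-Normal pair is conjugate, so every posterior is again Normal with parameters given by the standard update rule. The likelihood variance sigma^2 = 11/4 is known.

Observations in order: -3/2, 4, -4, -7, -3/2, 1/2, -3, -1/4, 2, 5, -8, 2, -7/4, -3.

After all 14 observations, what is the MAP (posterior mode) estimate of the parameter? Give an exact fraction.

obs 1: x=-3/2 → posterior Normal(-3/2, 11/7)
obs 2: x=4 → posterior Normal(1/2, 1)
obs 3: x=-4 → posterior Normal(-7/10, 11/15)
obs 4: x=-7 → posterior Normal(-77/38, 11/19)
obs 5: x=-3/2 → posterior Normal(-89/46, 11/23)
obs 6: x=1/2 → posterior Normal(-85/54, 11/27)
obs 7: x=-3 → posterior Normal(-109/62, 11/31)
obs 8: x=-1/4 → posterior Normal(-111/70, 11/35)
obs 9: x=2 → posterior Normal(-95/78, 11/39)
obs 10: x=5 → posterior Normal(-55/86, 11/43)
obs 11: x=-8 → posterior Normal(-119/94, 11/47)
obs 12: x=2 → posterior Normal(-103/102, 11/51)
obs 13: x=-7/4 → posterior Normal(-117/110, 1/5)
obs 14: x=-3 → posterior Normal(-141/118, 11/59)

-141/118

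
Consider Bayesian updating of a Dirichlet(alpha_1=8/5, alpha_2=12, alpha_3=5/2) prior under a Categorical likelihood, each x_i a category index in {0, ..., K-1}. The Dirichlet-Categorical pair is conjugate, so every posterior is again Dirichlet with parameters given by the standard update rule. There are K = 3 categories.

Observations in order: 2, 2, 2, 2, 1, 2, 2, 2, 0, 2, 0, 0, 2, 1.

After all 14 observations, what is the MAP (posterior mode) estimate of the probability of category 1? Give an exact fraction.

obs 1: x=2 → posterior Dirichlet(8/5, 12, 7/2)
obs 2: x=2 → posterior Dirichlet(8/5, 12, 9/2)
obs 3: x=2 → posterior Dirichlet(8/5, 12, 11/2)
obs 4: x=2 → posterior Dirichlet(8/5, 12, 13/2)
obs 5: x=1 → posterior Dirichlet(8/5, 13, 13/2)
obs 6: x=2 → posterior Dirichlet(8/5, 13, 15/2)
obs 7: x=2 → posterior Dirichlet(8/5, 13, 17/2)
obs 8: x=2 → posterior Dirichlet(8/5, 13, 19/2)
obs 9: x=0 → posterior Dirichlet(13/5, 13, 19/2)
obs 10: x=2 → posterior Dirichlet(13/5, 13, 21/2)
obs 11: x=0 → posterior Dirichlet(18/5, 13, 21/2)
obs 12: x=0 → posterior Dirichlet(23/5, 13, 21/2)
obs 13: x=2 → posterior Dirichlet(23/5, 13, 23/2)
obs 14: x=1 → posterior Dirichlet(23/5, 14, 23/2)

130/271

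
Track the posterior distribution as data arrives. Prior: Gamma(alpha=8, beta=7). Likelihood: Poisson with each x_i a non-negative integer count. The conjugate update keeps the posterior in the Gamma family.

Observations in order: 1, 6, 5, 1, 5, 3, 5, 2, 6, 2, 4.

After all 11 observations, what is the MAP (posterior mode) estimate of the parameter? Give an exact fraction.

47/18

obs 1: x=1 → posterior Gamma(9, 8)
obs 2: x=6 → posterior Gamma(15, 9)
obs 3: x=5 → posterior Gamma(20, 10)
obs 4: x=1 → posterior Gamma(21, 11)
obs 5: x=5 → posterior Gamma(26, 12)
obs 6: x=3 → posterior Gamma(29, 13)
obs 7: x=5 → posterior Gamma(34, 14)
obs 8: x=2 → posterior Gamma(36, 15)
obs 9: x=6 → posterior Gamma(42, 16)
obs 10: x=2 → posterior Gamma(44, 17)
obs 11: x=4 → posterior Gamma(48, 18)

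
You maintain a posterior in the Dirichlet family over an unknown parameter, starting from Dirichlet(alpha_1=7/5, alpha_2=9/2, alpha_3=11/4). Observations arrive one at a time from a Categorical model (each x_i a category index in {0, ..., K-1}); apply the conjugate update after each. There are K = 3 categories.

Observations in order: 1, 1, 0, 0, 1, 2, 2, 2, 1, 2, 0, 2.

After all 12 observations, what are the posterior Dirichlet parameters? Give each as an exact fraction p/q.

obs 1: x=1 → posterior Dirichlet(7/5, 11/2, 11/4)
obs 2: x=1 → posterior Dirichlet(7/5, 13/2, 11/4)
obs 3: x=0 → posterior Dirichlet(12/5, 13/2, 11/4)
obs 4: x=0 → posterior Dirichlet(17/5, 13/2, 11/4)
obs 5: x=1 → posterior Dirichlet(17/5, 15/2, 11/4)
obs 6: x=2 → posterior Dirichlet(17/5, 15/2, 15/4)
obs 7: x=2 → posterior Dirichlet(17/5, 15/2, 19/4)
obs 8: x=2 → posterior Dirichlet(17/5, 15/2, 23/4)
obs 9: x=1 → posterior Dirichlet(17/5, 17/2, 23/4)
obs 10: x=2 → posterior Dirichlet(17/5, 17/2, 27/4)
obs 11: x=0 → posterior Dirichlet(22/5, 17/2, 27/4)
obs 12: x=2 → posterior Dirichlet(22/5, 17/2, 31/4)

alpha_1=22/5, alpha_2=17/2, alpha_3=31/4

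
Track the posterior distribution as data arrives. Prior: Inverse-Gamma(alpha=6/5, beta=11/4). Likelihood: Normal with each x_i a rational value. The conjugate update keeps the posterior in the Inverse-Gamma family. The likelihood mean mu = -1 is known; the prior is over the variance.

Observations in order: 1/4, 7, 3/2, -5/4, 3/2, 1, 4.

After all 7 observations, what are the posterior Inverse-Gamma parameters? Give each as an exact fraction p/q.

alpha=47/10, beta=901/16

obs 1: x=1/4 → posterior Inverse-Gamma(17/10, 113/32)
obs 2: x=7 → posterior Inverse-Gamma(11/5, 1137/32)
obs 3: x=3/2 → posterior Inverse-Gamma(27/10, 1237/32)
obs 4: x=-5/4 → posterior Inverse-Gamma(16/5, 619/16)
obs 5: x=3/2 → posterior Inverse-Gamma(37/10, 669/16)
obs 6: x=1 → posterior Inverse-Gamma(21/5, 701/16)
obs 7: x=4 → posterior Inverse-Gamma(47/10, 901/16)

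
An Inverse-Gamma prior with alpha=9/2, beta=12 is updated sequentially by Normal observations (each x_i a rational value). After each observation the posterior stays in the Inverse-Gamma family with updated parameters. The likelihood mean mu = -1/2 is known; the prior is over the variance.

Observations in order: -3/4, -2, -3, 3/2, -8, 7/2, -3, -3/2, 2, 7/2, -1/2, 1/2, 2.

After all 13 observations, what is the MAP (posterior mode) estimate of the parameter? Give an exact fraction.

obs 1: x=-3/4 → posterior Inverse-Gamma(5, 385/32)
obs 2: x=-2 → posterior Inverse-Gamma(11/2, 421/32)
obs 3: x=-3 → posterior Inverse-Gamma(6, 521/32)
obs 4: x=3/2 → posterior Inverse-Gamma(13/2, 585/32)
obs 5: x=-8 → posterior Inverse-Gamma(7, 1485/32)
obs 6: x=7/2 → posterior Inverse-Gamma(15/2, 1741/32)
obs 7: x=-3 → posterior Inverse-Gamma(8, 1841/32)
obs 8: x=-3/2 → posterior Inverse-Gamma(17/2, 1857/32)
obs 9: x=2 → posterior Inverse-Gamma(9, 1957/32)
obs 10: x=7/2 → posterior Inverse-Gamma(19/2, 2213/32)
obs 11: x=-1/2 → posterior Inverse-Gamma(10, 2213/32)
obs 12: x=1/2 → posterior Inverse-Gamma(21/2, 2229/32)
obs 13: x=2 → posterior Inverse-Gamma(11, 2329/32)

2329/384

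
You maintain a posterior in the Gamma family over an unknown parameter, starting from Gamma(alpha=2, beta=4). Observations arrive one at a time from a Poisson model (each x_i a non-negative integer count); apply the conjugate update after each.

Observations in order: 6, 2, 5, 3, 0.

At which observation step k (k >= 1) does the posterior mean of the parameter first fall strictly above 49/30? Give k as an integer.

k = 2

obs 1: x=6 → posterior Gamma(8, 5)
obs 2: x=2 → posterior Gamma(10, 6)
obs 3: x=5 → posterior Gamma(15, 7)
obs 4: x=3 → posterior Gamma(18, 8)
obs 5: x=0 → posterior Gamma(18, 9)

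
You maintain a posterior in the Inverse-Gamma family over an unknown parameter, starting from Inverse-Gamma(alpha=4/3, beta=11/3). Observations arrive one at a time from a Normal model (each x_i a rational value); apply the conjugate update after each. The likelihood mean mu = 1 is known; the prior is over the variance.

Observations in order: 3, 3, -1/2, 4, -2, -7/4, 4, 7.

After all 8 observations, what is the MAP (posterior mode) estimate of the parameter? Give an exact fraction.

obs 1: x=3 → posterior Inverse-Gamma(11/6, 17/3)
obs 2: x=3 → posterior Inverse-Gamma(7/3, 23/3)
obs 3: x=-1/2 → posterior Inverse-Gamma(17/6, 211/24)
obs 4: x=4 → posterior Inverse-Gamma(10/3, 319/24)
obs 5: x=-2 → posterior Inverse-Gamma(23/6, 427/24)
obs 6: x=-7/4 → posterior Inverse-Gamma(13/3, 2071/96)
obs 7: x=4 → posterior Inverse-Gamma(29/6, 2503/96)
obs 8: x=7 → posterior Inverse-Gamma(16/3, 4231/96)

4231/608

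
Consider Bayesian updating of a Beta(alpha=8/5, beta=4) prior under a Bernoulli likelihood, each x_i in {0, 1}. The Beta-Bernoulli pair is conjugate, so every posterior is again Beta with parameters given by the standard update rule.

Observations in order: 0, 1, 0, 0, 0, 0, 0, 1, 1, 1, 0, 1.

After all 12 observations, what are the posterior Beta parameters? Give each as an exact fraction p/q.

obs 1: x=0 → posterior Beta(8/5, 5)
obs 2: x=1 → posterior Beta(13/5, 5)
obs 3: x=0 → posterior Beta(13/5, 6)
obs 4: x=0 → posterior Beta(13/5, 7)
obs 5: x=0 → posterior Beta(13/5, 8)
obs 6: x=0 → posterior Beta(13/5, 9)
obs 7: x=0 → posterior Beta(13/5, 10)
obs 8: x=1 → posterior Beta(18/5, 10)
obs 9: x=1 → posterior Beta(23/5, 10)
obs 10: x=1 → posterior Beta(28/5, 10)
obs 11: x=0 → posterior Beta(28/5, 11)
obs 12: x=1 → posterior Beta(33/5, 11)

alpha=33/5, beta=11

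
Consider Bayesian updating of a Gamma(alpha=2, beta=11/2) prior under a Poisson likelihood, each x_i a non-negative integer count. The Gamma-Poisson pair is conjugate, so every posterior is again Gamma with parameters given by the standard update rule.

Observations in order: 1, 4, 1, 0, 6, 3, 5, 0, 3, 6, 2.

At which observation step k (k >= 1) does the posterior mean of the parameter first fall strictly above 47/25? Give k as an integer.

k = 10

obs 1: x=1 → posterior Gamma(3, 13/2)
obs 2: x=4 → posterior Gamma(7, 15/2)
obs 3: x=1 → posterior Gamma(8, 17/2)
obs 4: x=0 → posterior Gamma(8, 19/2)
obs 5: x=6 → posterior Gamma(14, 21/2)
obs 6: x=3 → posterior Gamma(17, 23/2)
obs 7: x=5 → posterior Gamma(22, 25/2)
obs 8: x=0 → posterior Gamma(22, 27/2)
obs 9: x=3 → posterior Gamma(25, 29/2)
obs 10: x=6 → posterior Gamma(31, 31/2)
obs 11: x=2 → posterior Gamma(33, 33/2)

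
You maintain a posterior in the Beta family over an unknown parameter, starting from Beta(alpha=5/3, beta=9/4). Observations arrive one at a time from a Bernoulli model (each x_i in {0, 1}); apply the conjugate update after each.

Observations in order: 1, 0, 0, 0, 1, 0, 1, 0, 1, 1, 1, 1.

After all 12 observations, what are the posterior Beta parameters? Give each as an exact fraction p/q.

obs 1: x=1 → posterior Beta(8/3, 9/4)
obs 2: x=0 → posterior Beta(8/3, 13/4)
obs 3: x=0 → posterior Beta(8/3, 17/4)
obs 4: x=0 → posterior Beta(8/3, 21/4)
obs 5: x=1 → posterior Beta(11/3, 21/4)
obs 6: x=0 → posterior Beta(11/3, 25/4)
obs 7: x=1 → posterior Beta(14/3, 25/4)
obs 8: x=0 → posterior Beta(14/3, 29/4)
obs 9: x=1 → posterior Beta(17/3, 29/4)
obs 10: x=1 → posterior Beta(20/3, 29/4)
obs 11: x=1 → posterior Beta(23/3, 29/4)
obs 12: x=1 → posterior Beta(26/3, 29/4)

alpha=26/3, beta=29/4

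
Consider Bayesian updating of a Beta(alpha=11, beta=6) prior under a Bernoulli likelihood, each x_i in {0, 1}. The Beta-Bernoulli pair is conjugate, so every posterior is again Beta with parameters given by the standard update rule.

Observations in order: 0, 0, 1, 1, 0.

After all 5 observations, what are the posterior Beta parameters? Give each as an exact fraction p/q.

obs 1: x=0 → posterior Beta(11, 7)
obs 2: x=0 → posterior Beta(11, 8)
obs 3: x=1 → posterior Beta(12, 8)
obs 4: x=1 → posterior Beta(13, 8)
obs 5: x=0 → posterior Beta(13, 9)

alpha=13, beta=9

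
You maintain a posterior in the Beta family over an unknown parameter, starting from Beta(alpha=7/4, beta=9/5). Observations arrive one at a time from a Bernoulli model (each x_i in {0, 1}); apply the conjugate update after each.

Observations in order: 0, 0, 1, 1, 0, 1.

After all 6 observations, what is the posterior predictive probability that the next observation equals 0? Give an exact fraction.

obs 1: x=0 → posterior Beta(7/4, 14/5)
obs 2: x=0 → posterior Beta(7/4, 19/5)
obs 3: x=1 → posterior Beta(11/4, 19/5)
obs 4: x=1 → posterior Beta(15/4, 19/5)
obs 5: x=0 → posterior Beta(15/4, 24/5)
obs 6: x=1 → posterior Beta(19/4, 24/5)

96/191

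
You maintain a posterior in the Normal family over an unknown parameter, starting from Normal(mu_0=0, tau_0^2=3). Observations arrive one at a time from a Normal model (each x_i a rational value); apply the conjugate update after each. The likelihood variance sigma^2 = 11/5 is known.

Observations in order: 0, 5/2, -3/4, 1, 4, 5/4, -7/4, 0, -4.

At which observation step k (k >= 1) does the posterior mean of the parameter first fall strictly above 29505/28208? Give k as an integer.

k = 5

obs 1: x=0 → posterior Normal(0, 33/26)
obs 2: x=5/2 → posterior Normal(75/82, 33/41)
obs 3: x=-3/4 → posterior Normal(15/32, 33/56)
obs 4: x=1 → posterior Normal(165/284, 33/71)
obs 5: x=4 → posterior Normal(405/344, 33/86)
obs 6: x=5/4 → posterior Normal(120/101, 33/101)
obs 7: x=-7/4 → posterior Normal(375/464, 33/116)
obs 8: x=0 → posterior Normal(375/524, 33/131)
obs 9: x=-4 → posterior Normal(135/584, 33/146)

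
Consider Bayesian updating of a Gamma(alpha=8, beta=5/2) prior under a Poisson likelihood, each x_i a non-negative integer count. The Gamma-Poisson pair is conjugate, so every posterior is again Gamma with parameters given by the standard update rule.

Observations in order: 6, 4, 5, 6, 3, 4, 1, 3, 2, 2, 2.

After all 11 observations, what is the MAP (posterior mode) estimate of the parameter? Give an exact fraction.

10/3

obs 1: x=6 → posterior Gamma(14, 7/2)
obs 2: x=4 → posterior Gamma(18, 9/2)
obs 3: x=5 → posterior Gamma(23, 11/2)
obs 4: x=6 → posterior Gamma(29, 13/2)
obs 5: x=3 → posterior Gamma(32, 15/2)
obs 6: x=4 → posterior Gamma(36, 17/2)
obs 7: x=1 → posterior Gamma(37, 19/2)
obs 8: x=3 → posterior Gamma(40, 21/2)
obs 9: x=2 → posterior Gamma(42, 23/2)
obs 10: x=2 → posterior Gamma(44, 25/2)
obs 11: x=2 → posterior Gamma(46, 27/2)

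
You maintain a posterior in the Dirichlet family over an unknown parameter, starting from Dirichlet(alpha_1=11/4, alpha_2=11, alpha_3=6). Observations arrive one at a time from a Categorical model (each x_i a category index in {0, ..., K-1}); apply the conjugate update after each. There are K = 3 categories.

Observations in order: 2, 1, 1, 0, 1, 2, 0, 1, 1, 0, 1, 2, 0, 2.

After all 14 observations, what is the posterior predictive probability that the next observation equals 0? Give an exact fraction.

obs 1: x=2 → posterior Dirichlet(11/4, 11, 7)
obs 2: x=1 → posterior Dirichlet(11/4, 12, 7)
obs 3: x=1 → posterior Dirichlet(11/4, 13, 7)
obs 4: x=0 → posterior Dirichlet(15/4, 13, 7)
obs 5: x=1 → posterior Dirichlet(15/4, 14, 7)
obs 6: x=2 → posterior Dirichlet(15/4, 14, 8)
obs 7: x=0 → posterior Dirichlet(19/4, 14, 8)
obs 8: x=1 → posterior Dirichlet(19/4, 15, 8)
obs 9: x=1 → posterior Dirichlet(19/4, 16, 8)
obs 10: x=0 → posterior Dirichlet(23/4, 16, 8)
obs 11: x=1 → posterior Dirichlet(23/4, 17, 8)
obs 12: x=2 → posterior Dirichlet(23/4, 17, 9)
obs 13: x=0 → posterior Dirichlet(27/4, 17, 9)
obs 14: x=2 → posterior Dirichlet(27/4, 17, 10)

1/5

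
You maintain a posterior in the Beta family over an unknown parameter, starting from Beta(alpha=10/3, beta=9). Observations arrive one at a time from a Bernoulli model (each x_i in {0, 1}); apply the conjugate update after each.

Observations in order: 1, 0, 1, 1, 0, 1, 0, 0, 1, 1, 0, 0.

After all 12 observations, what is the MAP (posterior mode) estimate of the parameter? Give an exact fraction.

obs 1: x=1 → posterior Beta(13/3, 9)
obs 2: x=0 → posterior Beta(13/3, 10)
obs 3: x=1 → posterior Beta(16/3, 10)
obs 4: x=1 → posterior Beta(19/3, 10)
obs 5: x=0 → posterior Beta(19/3, 11)
obs 6: x=1 → posterior Beta(22/3, 11)
obs 7: x=0 → posterior Beta(22/3, 12)
obs 8: x=0 → posterior Beta(22/3, 13)
obs 9: x=1 → posterior Beta(25/3, 13)
obs 10: x=1 → posterior Beta(28/3, 13)
obs 11: x=0 → posterior Beta(28/3, 14)
obs 12: x=0 → posterior Beta(28/3, 15)

25/67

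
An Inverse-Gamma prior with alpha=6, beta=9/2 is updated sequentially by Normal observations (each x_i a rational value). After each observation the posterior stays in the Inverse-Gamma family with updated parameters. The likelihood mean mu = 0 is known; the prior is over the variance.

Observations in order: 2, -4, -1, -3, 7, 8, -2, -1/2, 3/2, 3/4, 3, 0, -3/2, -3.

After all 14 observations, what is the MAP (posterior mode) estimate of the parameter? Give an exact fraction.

obs 1: x=2 → posterior Inverse-Gamma(13/2, 13/2)
obs 2: x=-4 → posterior Inverse-Gamma(7, 29/2)
obs 3: x=-1 → posterior Inverse-Gamma(15/2, 15)
obs 4: x=-3 → posterior Inverse-Gamma(8, 39/2)
obs 5: x=7 → posterior Inverse-Gamma(17/2, 44)
obs 6: x=8 → posterior Inverse-Gamma(9, 76)
obs 7: x=-2 → posterior Inverse-Gamma(19/2, 78)
obs 8: x=-1/2 → posterior Inverse-Gamma(10, 625/8)
obs 9: x=3/2 → posterior Inverse-Gamma(21/2, 317/4)
obs 10: x=3/4 → posterior Inverse-Gamma(11, 2545/32)
obs 11: x=3 → posterior Inverse-Gamma(23/2, 2689/32)
obs 12: x=0 → posterior Inverse-Gamma(12, 2689/32)
obs 13: x=-3/2 → posterior Inverse-Gamma(25/2, 2725/32)
obs 14: x=-3 → posterior Inverse-Gamma(13, 2869/32)

2869/448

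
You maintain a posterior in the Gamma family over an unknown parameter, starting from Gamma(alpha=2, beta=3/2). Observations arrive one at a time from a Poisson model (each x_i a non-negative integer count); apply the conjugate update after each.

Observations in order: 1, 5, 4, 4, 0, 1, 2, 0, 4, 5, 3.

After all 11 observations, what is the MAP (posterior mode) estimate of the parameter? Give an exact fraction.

12/5

obs 1: x=1 → posterior Gamma(3, 5/2)
obs 2: x=5 → posterior Gamma(8, 7/2)
obs 3: x=4 → posterior Gamma(12, 9/2)
obs 4: x=4 → posterior Gamma(16, 11/2)
obs 5: x=0 → posterior Gamma(16, 13/2)
obs 6: x=1 → posterior Gamma(17, 15/2)
obs 7: x=2 → posterior Gamma(19, 17/2)
obs 8: x=0 → posterior Gamma(19, 19/2)
obs 9: x=4 → posterior Gamma(23, 21/2)
obs 10: x=5 → posterior Gamma(28, 23/2)
obs 11: x=3 → posterior Gamma(31, 25/2)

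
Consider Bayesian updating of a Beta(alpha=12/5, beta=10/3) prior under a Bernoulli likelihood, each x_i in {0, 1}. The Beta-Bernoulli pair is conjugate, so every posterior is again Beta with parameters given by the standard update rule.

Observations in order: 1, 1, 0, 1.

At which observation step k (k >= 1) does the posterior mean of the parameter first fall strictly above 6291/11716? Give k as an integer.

k = 2

obs 1: x=1 → posterior Beta(17/5, 10/3)
obs 2: x=1 → posterior Beta(22/5, 10/3)
obs 3: x=0 → posterior Beta(22/5, 13/3)
obs 4: x=1 → posterior Beta(27/5, 13/3)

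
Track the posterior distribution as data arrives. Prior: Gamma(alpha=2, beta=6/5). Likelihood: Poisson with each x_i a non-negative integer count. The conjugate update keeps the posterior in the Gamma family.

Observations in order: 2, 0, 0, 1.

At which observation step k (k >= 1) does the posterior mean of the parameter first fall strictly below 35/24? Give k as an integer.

obs 1: x=2 → posterior Gamma(4, 11/5)
obs 2: x=0 → posterior Gamma(4, 16/5)
obs 3: x=0 → posterior Gamma(4, 21/5)
obs 4: x=1 → posterior Gamma(5, 26/5)

k = 2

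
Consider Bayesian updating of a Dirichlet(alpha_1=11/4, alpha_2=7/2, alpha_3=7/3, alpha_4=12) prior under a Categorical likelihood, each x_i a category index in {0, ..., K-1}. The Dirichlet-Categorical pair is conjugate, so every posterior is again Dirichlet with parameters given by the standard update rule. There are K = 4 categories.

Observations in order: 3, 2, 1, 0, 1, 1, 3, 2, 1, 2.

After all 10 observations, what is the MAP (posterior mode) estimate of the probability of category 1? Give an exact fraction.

obs 1: x=3 → posterior Dirichlet(11/4, 7/2, 7/3, 13)
obs 2: x=2 → posterior Dirichlet(11/4, 7/2, 10/3, 13)
obs 3: x=1 → posterior Dirichlet(11/4, 9/2, 10/3, 13)
obs 4: x=0 → posterior Dirichlet(15/4, 9/2, 10/3, 13)
obs 5: x=1 → posterior Dirichlet(15/4, 11/2, 10/3, 13)
obs 6: x=1 → posterior Dirichlet(15/4, 13/2, 10/3, 13)
obs 7: x=3 → posterior Dirichlet(15/4, 13/2, 10/3, 14)
obs 8: x=2 → posterior Dirichlet(15/4, 13/2, 13/3, 14)
obs 9: x=1 → posterior Dirichlet(15/4, 15/2, 13/3, 14)
obs 10: x=2 → posterior Dirichlet(15/4, 15/2, 16/3, 14)

78/319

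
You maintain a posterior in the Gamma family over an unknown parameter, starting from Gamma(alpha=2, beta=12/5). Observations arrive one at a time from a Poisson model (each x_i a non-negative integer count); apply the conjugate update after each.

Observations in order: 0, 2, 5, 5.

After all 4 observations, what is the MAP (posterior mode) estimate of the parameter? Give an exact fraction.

65/32

obs 1: x=0 → posterior Gamma(2, 17/5)
obs 2: x=2 → posterior Gamma(4, 22/5)
obs 3: x=5 → posterior Gamma(9, 27/5)
obs 4: x=5 → posterior Gamma(14, 32/5)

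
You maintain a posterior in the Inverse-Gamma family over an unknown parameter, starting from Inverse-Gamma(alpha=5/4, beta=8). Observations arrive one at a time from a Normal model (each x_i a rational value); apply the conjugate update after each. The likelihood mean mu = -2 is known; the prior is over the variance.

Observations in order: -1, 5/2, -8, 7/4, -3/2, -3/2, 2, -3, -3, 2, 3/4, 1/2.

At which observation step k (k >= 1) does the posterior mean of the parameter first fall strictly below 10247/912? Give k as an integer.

obs 1: x=-1 → posterior Inverse-Gamma(7/4, 17/2)
obs 2: x=5/2 → posterior Inverse-Gamma(9/4, 149/8)
obs 3: x=-8 → posterior Inverse-Gamma(11/4, 293/8)
obs 4: x=7/4 → posterior Inverse-Gamma(13/4, 1397/32)
obs 5: x=-3/2 → posterior Inverse-Gamma(15/4, 1401/32)
obs 6: x=-3/2 → posterior Inverse-Gamma(17/4, 1405/32)
obs 7: x=2 → posterior Inverse-Gamma(19/4, 1661/32)
obs 8: x=-3 → posterior Inverse-Gamma(21/4, 1677/32)
obs 9: x=-3 → posterior Inverse-Gamma(23/4, 1693/32)
obs 10: x=2 → posterior Inverse-Gamma(25/4, 1949/32)
obs 11: x=3/4 → posterior Inverse-Gamma(27/4, 1035/16)
obs 12: x=1/2 → posterior Inverse-Gamma(29/4, 1085/16)

k = 9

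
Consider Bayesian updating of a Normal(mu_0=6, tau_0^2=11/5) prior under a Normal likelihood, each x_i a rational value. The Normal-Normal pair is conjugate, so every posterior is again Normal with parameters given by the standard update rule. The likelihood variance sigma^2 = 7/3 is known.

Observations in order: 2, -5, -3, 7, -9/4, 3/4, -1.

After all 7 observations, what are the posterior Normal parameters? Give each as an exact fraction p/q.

obs 1: x=2 → posterior Normal(69/17, 77/68)
obs 2: x=-5 → posterior Normal(111/101, 77/101)
obs 3: x=-3 → posterior Normal(6/67, 77/134)
obs 4: x=7 → posterior Normal(243/167, 77/167)
obs 5: x=-9/4 → posterior Normal(27/32, 77/200)
obs 6: x=3/4 → posterior Normal(387/466, 77/233)
obs 7: x=-1 → posterior Normal(321/532, 11/38)

mu_0=321/532, tau_0^2=11/38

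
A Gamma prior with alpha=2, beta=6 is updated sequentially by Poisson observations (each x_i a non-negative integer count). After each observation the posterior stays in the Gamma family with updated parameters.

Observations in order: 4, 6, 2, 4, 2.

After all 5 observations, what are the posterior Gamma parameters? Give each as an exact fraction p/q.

alpha=20, beta=11

obs 1: x=4 → posterior Gamma(6, 7)
obs 2: x=6 → posterior Gamma(12, 8)
obs 3: x=2 → posterior Gamma(14, 9)
obs 4: x=4 → posterior Gamma(18, 10)
obs 5: x=2 → posterior Gamma(20, 11)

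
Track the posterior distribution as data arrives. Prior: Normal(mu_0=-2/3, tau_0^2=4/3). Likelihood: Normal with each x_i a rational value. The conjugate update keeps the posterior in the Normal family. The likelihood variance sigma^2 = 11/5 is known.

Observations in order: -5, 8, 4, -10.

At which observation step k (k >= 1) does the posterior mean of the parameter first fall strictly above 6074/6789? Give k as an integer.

k = 3

obs 1: x=-5 → posterior Normal(-122/53, 44/53)
obs 2: x=8 → posterior Normal(38/73, 44/73)
obs 3: x=4 → posterior Normal(118/93, 44/93)
obs 4: x=-10 → posterior Normal(-82/113, 44/113)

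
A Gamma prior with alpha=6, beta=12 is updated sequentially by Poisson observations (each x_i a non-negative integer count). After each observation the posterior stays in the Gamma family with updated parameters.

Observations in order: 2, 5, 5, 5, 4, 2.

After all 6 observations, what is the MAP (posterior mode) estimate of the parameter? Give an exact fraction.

obs 1: x=2 → posterior Gamma(8, 13)
obs 2: x=5 → posterior Gamma(13, 14)
obs 3: x=5 → posterior Gamma(18, 15)
obs 4: x=5 → posterior Gamma(23, 16)
obs 5: x=4 → posterior Gamma(27, 17)
obs 6: x=2 → posterior Gamma(29, 18)

14/9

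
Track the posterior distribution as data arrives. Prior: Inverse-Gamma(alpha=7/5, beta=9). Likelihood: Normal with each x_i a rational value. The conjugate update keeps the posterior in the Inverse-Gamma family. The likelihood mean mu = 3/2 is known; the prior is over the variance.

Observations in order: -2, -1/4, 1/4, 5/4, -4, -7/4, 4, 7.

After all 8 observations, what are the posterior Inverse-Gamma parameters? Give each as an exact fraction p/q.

alpha=27/5, beta=449/8

obs 1: x=-2 → posterior Inverse-Gamma(19/10, 121/8)
obs 2: x=-1/4 → posterior Inverse-Gamma(12/5, 533/32)
obs 3: x=1/4 → posterior Inverse-Gamma(29/10, 279/16)
obs 4: x=5/4 → posterior Inverse-Gamma(17/5, 559/32)
obs 5: x=-4 → posterior Inverse-Gamma(39/10, 1043/32)
obs 6: x=-7/4 → posterior Inverse-Gamma(22/5, 303/8)
obs 7: x=4 → posterior Inverse-Gamma(49/10, 41)
obs 8: x=7 → posterior Inverse-Gamma(27/5, 449/8)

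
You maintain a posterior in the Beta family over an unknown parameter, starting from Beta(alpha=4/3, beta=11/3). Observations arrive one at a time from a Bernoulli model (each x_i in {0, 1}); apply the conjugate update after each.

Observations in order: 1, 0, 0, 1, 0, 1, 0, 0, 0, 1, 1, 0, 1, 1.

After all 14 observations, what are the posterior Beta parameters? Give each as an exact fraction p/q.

alpha=25/3, beta=32/3

obs 1: x=1 → posterior Beta(7/3, 11/3)
obs 2: x=0 → posterior Beta(7/3, 14/3)
obs 3: x=0 → posterior Beta(7/3, 17/3)
obs 4: x=1 → posterior Beta(10/3, 17/3)
obs 5: x=0 → posterior Beta(10/3, 20/3)
obs 6: x=1 → posterior Beta(13/3, 20/3)
obs 7: x=0 → posterior Beta(13/3, 23/3)
obs 8: x=0 → posterior Beta(13/3, 26/3)
obs 9: x=0 → posterior Beta(13/3, 29/3)
obs 10: x=1 → posterior Beta(16/3, 29/3)
obs 11: x=1 → posterior Beta(19/3, 29/3)
obs 12: x=0 → posterior Beta(19/3, 32/3)
obs 13: x=1 → posterior Beta(22/3, 32/3)
obs 14: x=1 → posterior Beta(25/3, 32/3)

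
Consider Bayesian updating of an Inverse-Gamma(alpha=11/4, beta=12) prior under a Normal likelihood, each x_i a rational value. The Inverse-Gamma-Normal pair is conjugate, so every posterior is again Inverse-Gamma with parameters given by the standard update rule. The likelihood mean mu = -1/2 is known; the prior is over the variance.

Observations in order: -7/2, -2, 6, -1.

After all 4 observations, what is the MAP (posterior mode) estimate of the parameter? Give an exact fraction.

obs 1: x=-7/2 → posterior Inverse-Gamma(13/4, 33/2)
obs 2: x=-2 → posterior Inverse-Gamma(15/4, 141/8)
obs 3: x=6 → posterior Inverse-Gamma(17/4, 155/4)
obs 4: x=-1 → posterior Inverse-Gamma(19/4, 311/8)

311/46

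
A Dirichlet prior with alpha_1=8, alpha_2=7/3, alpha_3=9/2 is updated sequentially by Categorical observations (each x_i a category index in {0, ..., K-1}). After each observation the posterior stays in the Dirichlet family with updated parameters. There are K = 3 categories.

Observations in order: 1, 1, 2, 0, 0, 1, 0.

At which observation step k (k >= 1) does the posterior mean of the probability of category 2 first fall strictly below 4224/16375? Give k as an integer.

obs 1: x=1 → posterior Dirichlet(8, 10/3, 9/2)
obs 2: x=1 → posterior Dirichlet(8, 13/3, 9/2)
obs 3: x=2 → posterior Dirichlet(8, 13/3, 11/2)
obs 4: x=0 → posterior Dirichlet(9, 13/3, 11/2)
obs 5: x=0 → posterior Dirichlet(10, 13/3, 11/2)
obs 6: x=1 → posterior Dirichlet(10, 16/3, 11/2)
obs 7: x=0 → posterior Dirichlet(11, 16/3, 11/2)

k = 7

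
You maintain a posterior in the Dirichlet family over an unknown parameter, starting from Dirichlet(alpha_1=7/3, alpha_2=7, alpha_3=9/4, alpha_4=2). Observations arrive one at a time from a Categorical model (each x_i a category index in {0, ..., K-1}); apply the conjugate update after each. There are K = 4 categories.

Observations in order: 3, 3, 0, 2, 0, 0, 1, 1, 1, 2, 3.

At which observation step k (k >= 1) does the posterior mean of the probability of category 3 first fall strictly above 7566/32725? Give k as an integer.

k = 2

obs 1: x=3 → posterior Dirichlet(7/3, 7, 9/4, 3)
obs 2: x=3 → posterior Dirichlet(7/3, 7, 9/4, 4)
obs 3: x=0 → posterior Dirichlet(10/3, 7, 9/4, 4)
obs 4: x=2 → posterior Dirichlet(10/3, 7, 13/4, 4)
obs 5: x=0 → posterior Dirichlet(13/3, 7, 13/4, 4)
obs 6: x=0 → posterior Dirichlet(16/3, 7, 13/4, 4)
obs 7: x=1 → posterior Dirichlet(16/3, 8, 13/4, 4)
obs 8: x=1 → posterior Dirichlet(16/3, 9, 13/4, 4)
obs 9: x=1 → posterior Dirichlet(16/3, 10, 13/4, 4)
obs 10: x=2 → posterior Dirichlet(16/3, 10, 17/4, 4)
obs 11: x=3 → posterior Dirichlet(16/3, 10, 17/4, 5)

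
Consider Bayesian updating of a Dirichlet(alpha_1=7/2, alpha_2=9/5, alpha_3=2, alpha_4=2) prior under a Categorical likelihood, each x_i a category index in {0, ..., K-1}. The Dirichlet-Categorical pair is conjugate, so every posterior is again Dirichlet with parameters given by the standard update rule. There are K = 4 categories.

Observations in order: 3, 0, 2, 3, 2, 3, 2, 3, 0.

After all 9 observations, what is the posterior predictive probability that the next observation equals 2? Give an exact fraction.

50/183

obs 1: x=3 → posterior Dirichlet(7/2, 9/5, 2, 3)
obs 2: x=0 → posterior Dirichlet(9/2, 9/5, 2, 3)
obs 3: x=2 → posterior Dirichlet(9/2, 9/5, 3, 3)
obs 4: x=3 → posterior Dirichlet(9/2, 9/5, 3, 4)
obs 5: x=2 → posterior Dirichlet(9/2, 9/5, 4, 4)
obs 6: x=3 → posterior Dirichlet(9/2, 9/5, 4, 5)
obs 7: x=2 → posterior Dirichlet(9/2, 9/5, 5, 5)
obs 8: x=3 → posterior Dirichlet(9/2, 9/5, 5, 6)
obs 9: x=0 → posterior Dirichlet(11/2, 9/5, 5, 6)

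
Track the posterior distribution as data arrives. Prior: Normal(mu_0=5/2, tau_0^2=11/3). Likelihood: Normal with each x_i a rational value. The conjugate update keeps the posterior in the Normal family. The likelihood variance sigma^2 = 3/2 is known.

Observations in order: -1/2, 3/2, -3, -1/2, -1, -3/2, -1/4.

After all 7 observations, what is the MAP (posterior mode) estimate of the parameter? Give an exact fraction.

-93/163

obs 1: x=-1/2 → posterior Normal(23/62, 33/31)
obs 2: x=3/2 → posterior Normal(89/106, 33/53)
obs 3: x=-3 → posterior Normal(-43/150, 11/25)
obs 4: x=-1/2 → posterior Normal(-65/194, 33/97)
obs 5: x=-1 → posterior Normal(-109/238, 33/119)
obs 6: x=-3/2 → posterior Normal(-175/282, 11/47)
obs 7: x=-1/4 → posterior Normal(-93/163, 33/163)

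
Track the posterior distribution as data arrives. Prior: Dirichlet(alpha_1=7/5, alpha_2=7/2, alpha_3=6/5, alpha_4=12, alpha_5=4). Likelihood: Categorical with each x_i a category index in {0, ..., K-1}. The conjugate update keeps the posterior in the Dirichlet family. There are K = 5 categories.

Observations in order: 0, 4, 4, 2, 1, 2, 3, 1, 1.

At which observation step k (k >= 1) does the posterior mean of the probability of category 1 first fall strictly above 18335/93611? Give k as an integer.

obs 1: x=0 → posterior Dirichlet(12/5, 7/2, 6/5, 12, 4)
obs 2: x=4 → posterior Dirichlet(12/5, 7/2, 6/5, 12, 5)
obs 3: x=4 → posterior Dirichlet(12/5, 7/2, 6/5, 12, 6)
obs 4: x=2 → posterior Dirichlet(12/5, 7/2, 11/5, 12, 6)
obs 5: x=1 → posterior Dirichlet(12/5, 9/2, 11/5, 12, 6)
obs 6: x=2 → posterior Dirichlet(12/5, 9/2, 16/5, 12, 6)
obs 7: x=3 → posterior Dirichlet(12/5, 9/2, 16/5, 13, 6)
obs 8: x=1 → posterior Dirichlet(12/5, 11/2, 16/5, 13, 6)
obs 9: x=1 → posterior Dirichlet(12/5, 13/2, 16/5, 13, 6)

k = 9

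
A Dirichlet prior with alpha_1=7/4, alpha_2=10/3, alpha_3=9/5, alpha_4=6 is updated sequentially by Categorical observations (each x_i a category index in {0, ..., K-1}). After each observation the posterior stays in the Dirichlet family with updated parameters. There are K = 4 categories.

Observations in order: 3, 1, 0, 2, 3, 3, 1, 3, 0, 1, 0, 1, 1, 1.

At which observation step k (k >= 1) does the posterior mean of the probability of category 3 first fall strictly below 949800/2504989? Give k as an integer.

obs 1: x=3 → posterior Dirichlet(7/4, 10/3, 9/5, 7)
obs 2: x=1 → posterior Dirichlet(7/4, 13/3, 9/5, 7)
obs 3: x=0 → posterior Dirichlet(11/4, 13/3, 9/5, 7)
obs 4: x=2 → posterior Dirichlet(11/4, 13/3, 14/5, 7)
obs 5: x=3 → posterior Dirichlet(11/4, 13/3, 14/5, 8)
obs 6: x=3 → posterior Dirichlet(11/4, 13/3, 14/5, 9)
obs 7: x=1 → posterior Dirichlet(11/4, 16/3, 14/5, 9)
obs 8: x=3 → posterior Dirichlet(11/4, 16/3, 14/5, 10)
obs 9: x=0 → posterior Dirichlet(15/4, 16/3, 14/5, 10)
obs 10: x=1 → posterior Dirichlet(15/4, 19/3, 14/5, 10)
obs 11: x=0 → posterior Dirichlet(19/4, 19/3, 14/5, 10)
obs 12: x=1 → posterior Dirichlet(19/4, 22/3, 14/5, 10)
obs 13: x=1 → posterior Dirichlet(19/4, 25/3, 14/5, 10)
obs 14: x=1 → posterior Dirichlet(19/4, 28/3, 14/5, 10)

k = 14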